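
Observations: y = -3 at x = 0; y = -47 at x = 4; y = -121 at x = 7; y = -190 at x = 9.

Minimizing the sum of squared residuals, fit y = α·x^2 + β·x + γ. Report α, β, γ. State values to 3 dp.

α = -1.957, β = -3.165, γ = -3.006

With design matrix A, AᵀA = [[9218, 1136, 146]; [1136, 146, 20]; [146, 20, 4]] and Aᵀy = [-22071, -2745, -361]ᵀ.
Row-reducing yields α = -9169/4686, β = -14831/4686, γ = -2348/781.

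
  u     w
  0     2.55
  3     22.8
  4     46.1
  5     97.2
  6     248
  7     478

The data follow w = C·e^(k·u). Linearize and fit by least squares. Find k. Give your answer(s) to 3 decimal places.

k = 0.753

Taking logs, ln w = k·u + ln C, so regress ln w on u.
Σu = 25.0000, Σ(u)² = 135.0000, Σln w = 24.1535, Σu·ln w = 123.8552.
Equations: 135.0000·k + 25.0000·ln C = 123.8552;  25.0000·k + 6·ln C = 24.1535.
Solving (det = 185.0000): k = 0.75294, ln C = 0.88832.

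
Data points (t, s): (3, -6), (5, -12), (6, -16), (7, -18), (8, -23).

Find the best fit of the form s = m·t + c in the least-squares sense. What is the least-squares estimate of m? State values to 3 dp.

The normal equations are: 183·m + 29·c = -484;  29·m + 5·c = -75.
Δ = 183·5 − 29² = 74.
m = ((-484)·5 − 29·(-75))/74 = -245/74; c = (183·(-75) − 29·(-484))/74 = 311/74.

m = -3.311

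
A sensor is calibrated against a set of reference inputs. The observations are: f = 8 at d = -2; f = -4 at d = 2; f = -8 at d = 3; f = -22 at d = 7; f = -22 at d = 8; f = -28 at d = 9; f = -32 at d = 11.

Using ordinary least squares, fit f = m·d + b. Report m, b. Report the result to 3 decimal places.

m = -3.148, b = 1.659

Compute the Gram sums: Σd·d = 332, Σd = 38, Σ1 = 7.
And Σd·f = -982, Σf = -108.
Eliminating b: 7·(row 1) − 38·(row 2) gives 880·m = 7·(-982) − 38·(-108) = -2770, so m = -277/88.
Then b = ((-108) − 38·(-277/88))/7 = 73/44.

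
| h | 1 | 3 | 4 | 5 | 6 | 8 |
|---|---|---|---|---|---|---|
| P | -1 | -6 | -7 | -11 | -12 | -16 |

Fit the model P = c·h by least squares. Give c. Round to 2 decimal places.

c = -2.00

Sums needed: Σh·h = 151.
For MᵀP: Σh·P = -302.
Hence c = -302 / 151 ≈ -2.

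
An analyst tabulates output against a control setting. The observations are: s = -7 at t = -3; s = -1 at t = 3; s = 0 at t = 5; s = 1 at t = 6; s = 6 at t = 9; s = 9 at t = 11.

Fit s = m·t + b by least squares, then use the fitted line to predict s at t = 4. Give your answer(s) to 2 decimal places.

ŝ = 0.02

Entries of AᵀA: Σt·t = 281, Σt = 31, Σ1 = 6.
And Σt·s = 177, Σs = 8.
AᵀA·[m, b]ᵀ = Aᵀs becomes [[281, 31]; [31, 6]]·[m, b]ᵀ = [177, 8]ᵀ.
Eliminating b: 6·(row 1) − 31·(row 2) gives 725·m = 6·177 − 31·8 = 814, so m = 814/725.
Then b = (8 − 31·(814/725))/6 = -3239/725.
At t = 4: ŝ = (814/725)·(4) + (-3239/725)·(1) = 17/725.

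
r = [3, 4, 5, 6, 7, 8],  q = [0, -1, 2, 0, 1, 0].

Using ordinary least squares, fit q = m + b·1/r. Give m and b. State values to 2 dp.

m = 1.09, b = -3.74

Forming XᵀX = [[6, 341/280]; [341/280, 195749/705600]] and Xᵀq = [2, 41/140]ᵀ gives XᵀX·[m, b]ᵀ = Xᵀq.
Eliminating b: (195749/705600)·(row 1) − (341/280)·(row 2) gives (8531/47040)·m = (195749/705600)·2 − (341/280)·(41/140) = 437/2205, so m = 1472/1347.
Then b = ((41/140) − (341/280)·(1472/1347))/(195749/705600) = -1680/449.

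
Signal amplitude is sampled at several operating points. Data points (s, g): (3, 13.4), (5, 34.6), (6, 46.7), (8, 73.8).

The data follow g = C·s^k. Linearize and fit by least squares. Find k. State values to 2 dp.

k = 1.75

Linearized form: ln g = k·ln s + ln C. From the 4 transformed points,
Over the data: Σln s = 6.5793, Σ(ln s)² = 11.3317, Σln g = 14.2842, Σln s·ln g = 24.3863.
Normal system: [[11.3317, 6.5793]; [6.5793, 4]]·[k, ln C]ᵀ = [24.3863, 14.2842]ᵀ.
Slope k = (n·Σln s·ln g − Σln s·Σln g)/(n·Σ(ln s)² − (Σln s)²) = (4·24.3863 − 6.5793·14.2842)/2.0403 = 1.74761; ln C = (Σln g − k·Σln s)/n = 0.69655.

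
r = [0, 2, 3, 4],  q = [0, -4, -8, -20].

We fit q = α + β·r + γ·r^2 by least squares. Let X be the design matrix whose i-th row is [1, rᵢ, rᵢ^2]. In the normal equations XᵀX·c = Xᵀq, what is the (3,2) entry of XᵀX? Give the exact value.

Row 3 ↔ basis r^2, column 2 ↔ basis r, so (XᵀX)_{3,2} = Σᵢ (r^2)·(r) = (0)·(0) + (4)·(2) + (9)·(3) + (16)·(4) = 99.

99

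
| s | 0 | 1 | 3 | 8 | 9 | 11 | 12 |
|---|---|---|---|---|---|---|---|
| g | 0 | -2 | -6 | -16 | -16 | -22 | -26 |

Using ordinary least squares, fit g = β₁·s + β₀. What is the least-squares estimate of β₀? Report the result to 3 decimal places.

Compute the Gram sums: Σs·s = 420, Σs = 44, Σ1 = 7.
For Mᵀg: Σs·g = -846, Σg = -88.
MᵀM·[β₁, β₀]ᵀ = Mᵀg becomes [[420, 44]; [44, 7]]·[β₁, β₀]ᵀ = [-846, -88]ᵀ.
Determinant 420·7 − 44² = 1004.
β₁ = ((-846)·7 − 44·(-88))/1004 = -1025/502; β₀ = (420·(-88) − 44·(-846))/1004 = 66/251.

β₀ = 0.263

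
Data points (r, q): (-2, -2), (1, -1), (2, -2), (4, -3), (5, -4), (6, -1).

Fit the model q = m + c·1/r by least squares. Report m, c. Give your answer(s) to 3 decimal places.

Entries of AᵀA: Σ1 = 6, Σ1/r = 97/60, Σ1/r·1/r = 5869/3600.
Right-hand side: Σq = -13, Σ1/r·q = -163/60.
AᵀA·[m, c]ᵀ = Aᵀq becomes [[6, 97/60]; [97/60, 5869/3600]]·[m, c]ᵀ = [-13, -163/60]ᵀ.
Δ = 6·(5869/3600) − (97/60)² = 5161/720.
m = ((-13)·(5869/3600) − (97/60)·(-163/60))/(5161/720) = -60486/25805; c = (6·(-163/60) − (97/60)·(-13))/(5161/720) = 3396/5161.

m = -2.344, c = 0.658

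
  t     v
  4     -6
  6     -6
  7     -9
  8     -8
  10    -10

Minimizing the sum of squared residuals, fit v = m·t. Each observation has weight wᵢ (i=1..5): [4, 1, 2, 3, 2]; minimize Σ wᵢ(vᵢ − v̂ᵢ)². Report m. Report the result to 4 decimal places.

Forming XᵀWX = [[590]] and XᵀWv = [-650]ᵀ gives XᵀWX·[m]ᵀ = XᵀWv.
Hence m = -650 / 590 ≈ -1.10169.

m = -1.1017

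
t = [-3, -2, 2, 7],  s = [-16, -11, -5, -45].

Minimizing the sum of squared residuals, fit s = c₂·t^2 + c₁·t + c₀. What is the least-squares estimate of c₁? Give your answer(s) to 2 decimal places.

The normal system MᵀM·[c₂, c₁, c₀]ᵀ = Mᵀs is [[2514, 316, 66]; [316, 66, 4]; [66, 4, 4]]·[c₂, c₁, c₀]ᵀ = [-2413, -255, -77]ᵀ.
Inverting the 3×3 Gram matrix, [c₂, c₁, c₀]ᵀ = [-5267/5170, 1279/1034, -9506/2585]ᵀ.

c₁ = 1.24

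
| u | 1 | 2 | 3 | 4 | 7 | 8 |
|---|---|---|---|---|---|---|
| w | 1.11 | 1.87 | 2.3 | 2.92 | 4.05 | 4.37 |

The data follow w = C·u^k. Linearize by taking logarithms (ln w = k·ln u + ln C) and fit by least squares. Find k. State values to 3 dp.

Let Y = ln w. Fitting Y = k·ln u + ln C by least squares:
Over the data: Σln u = 7.2034, Σ(ln u)² = 11.7199, Σln w = 5.5083, Σln u·ln w = 8.6229.
Normal system: [[11.7199, 7.2034]; [7.2034, 6]]·[k, ln C]ᵀ = [8.6229, 5.5083]ᵀ.
Δ = 11.7199·6 − (7.2034)² = 18.4301; k = (8.6229·6 − 7.2034·5.5083)/18.4301 = 0.65432, ln C = (11.7199·5.5083 − 7.2034·8.6229)/18.4301 = 0.13249.

k = 0.654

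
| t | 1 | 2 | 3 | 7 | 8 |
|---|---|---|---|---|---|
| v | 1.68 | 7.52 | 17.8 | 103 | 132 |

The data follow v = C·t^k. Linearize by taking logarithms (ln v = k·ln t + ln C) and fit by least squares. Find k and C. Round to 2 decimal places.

Taking logs, ln v = k·ln t + ln C, so regress ln v on ln t.
Σln t = 5.8171, Σ(ln t)² = 9.7980, Σln v = 14.9331, Σln t·ln v = 23.7339.
Equations: 9.7980·k + 5.8171·ln C = 23.7339;  5.8171·k + 5·ln C = 14.9331.
Solving (det = 15.1514): k = 2.09893, ln C = 0.54467, so C = exp(0.54467) = 1.72404.

k = 2.10, C = 1.72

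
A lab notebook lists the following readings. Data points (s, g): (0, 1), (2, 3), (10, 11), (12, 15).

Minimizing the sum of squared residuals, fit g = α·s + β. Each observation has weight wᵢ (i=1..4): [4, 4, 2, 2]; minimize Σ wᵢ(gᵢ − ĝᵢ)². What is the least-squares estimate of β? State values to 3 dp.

β = 0.856

Forming AᵀWA = [[504, 52]; [52, 12]] and AᵀWg = [604, 68]ᵀ gives AᵀWA·[α, β]ᵀ = AᵀWg.
Δ = 504·12 − 52² = 3344.
α = (604·12 − 52·68)/3344 = 232/209; β = (504·68 − 52·604)/3344 = 179/209.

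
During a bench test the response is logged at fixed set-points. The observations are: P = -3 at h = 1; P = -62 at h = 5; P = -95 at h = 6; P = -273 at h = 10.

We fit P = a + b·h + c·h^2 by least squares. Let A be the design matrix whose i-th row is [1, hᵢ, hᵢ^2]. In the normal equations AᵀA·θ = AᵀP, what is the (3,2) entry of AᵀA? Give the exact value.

1342

Row 3 ↔ basis h^2, column 2 ↔ basis h, so (AᵀA)_{3,2} = Σᵢ (h^2)·(h) = (1)·(1) + (25)·(5) + (36)·(6) + (100)·(10) = 1342.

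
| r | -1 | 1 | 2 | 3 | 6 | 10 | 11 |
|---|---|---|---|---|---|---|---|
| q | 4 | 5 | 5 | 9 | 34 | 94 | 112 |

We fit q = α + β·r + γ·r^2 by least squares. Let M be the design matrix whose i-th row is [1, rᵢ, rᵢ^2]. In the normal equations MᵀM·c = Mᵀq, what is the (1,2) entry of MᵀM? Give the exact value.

Row 1 ↔ basis 1, column 2 ↔ basis r, so (MᵀM)_{1,2} = Σᵢ r = (1)·(-1) + (1)·(1) + (1)·(2) + (1)·(3) + (1)·(6) + (1)·(10) + (1)·(11) = 32.

32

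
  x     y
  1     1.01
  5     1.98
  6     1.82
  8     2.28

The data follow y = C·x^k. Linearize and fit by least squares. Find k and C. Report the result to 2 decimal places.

Taking logs, ln y = k·ln x + ln C, so regress ln y on ln x.
XᵀX = [[10.1248, 5.4806]; [5.4806, 4]], rhs = [3.8862, 2.1161]ᵀ  (here Σln x = 5.4806, Σ(ln x)² = 10.1248, Σln y = 2.1161, Σln x·ln y = 3.8862).
Δ = 10.1248·4 − (5.4806)² = 10.4617; k = (3.8862·4 − 5.4806·2.1161)/10.4617 = 0.37732, ln C = (10.1248·2.1161 − 5.4806·3.8862)/10.4617 = 0.01202, so C = exp(0.01202) = 1.01209.

k = 0.38, C = 1.01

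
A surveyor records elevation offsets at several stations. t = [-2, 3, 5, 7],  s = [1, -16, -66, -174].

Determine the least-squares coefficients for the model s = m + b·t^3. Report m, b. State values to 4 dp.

m = -2.9753, b = -0.4992

Entries of AᵀA: Σ1 = 4, Σt^3 = 487, Σt^3·t^3 = 134067.
And Σs = -255, Σt^3·s = -68372.
Normal equations: [[4, 487]; [487, 134067]]·[m, b]ᵀ = [-255, -68372]ᵀ.
Determinant 4·134067 − 487² = 299099.
m = ((-255)·134067 − 487·(-68372))/299099 = -889921/299099; b = (4·(-68372) − 487·(-255))/299099 = -149303/299099.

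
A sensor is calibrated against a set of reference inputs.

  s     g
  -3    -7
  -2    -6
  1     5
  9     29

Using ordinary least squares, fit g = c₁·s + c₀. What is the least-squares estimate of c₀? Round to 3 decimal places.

c₀ = 1.408

XᵀX·[c₁, c₀]ᵀ = Xᵀg reads: 95·c₁ + 5·c₀ = 299;  5·c₁ + 4·c₀ = 21.
(Σs·s = 95, Σs = 5, Σ1 = 4, Σs·g = 299, Σg = 21.)
det = 95·4 − 5² = 355.
c₁ = (299·4 − 5·21)/355 = 1091/355; c₀ = (95·21 − 5·299)/355 = 100/71.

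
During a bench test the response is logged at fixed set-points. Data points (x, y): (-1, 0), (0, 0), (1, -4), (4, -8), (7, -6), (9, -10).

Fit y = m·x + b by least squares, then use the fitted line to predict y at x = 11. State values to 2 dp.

Normal-equation sums: Σx·x = 148, Σx = 20, Σ1 = 6.
Right-hand side: Σx·y = -168, Σy = -28.
det = 148·6 − 20² = 488.
m = ((-168)·6 − 20·(-28))/488 = -56/61; b = (148·(-28) − 20·(-168))/488 = -98/61.
At x = 11: ŷ = (-56/61)·(11) + (-98/61)·(1) = -714/61.

ŷ = -11.70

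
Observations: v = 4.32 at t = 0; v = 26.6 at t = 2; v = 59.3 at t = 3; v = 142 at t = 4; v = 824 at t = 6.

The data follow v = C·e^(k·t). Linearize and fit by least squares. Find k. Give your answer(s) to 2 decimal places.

With ln vᵢ as the transformed response and tᵢ as the regressor:
Σt = 15.0000, Σ(t)² = 65.0000, Σln v = 20.4968, Σt·ln v = 78.9180.
Equations: 65.0000·k + 15.0000·ln C = 78.9180;  15.0000·k + 5·ln C = 20.4968.
Solving (det = 100.0000): k = 0.87138, ln C = 1.48521.

k = 0.87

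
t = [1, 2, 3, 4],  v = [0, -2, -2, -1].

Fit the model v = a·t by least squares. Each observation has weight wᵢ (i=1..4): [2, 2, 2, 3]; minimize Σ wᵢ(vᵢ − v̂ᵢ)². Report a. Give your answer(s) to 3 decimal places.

a = -0.421

From the data, Σwᵢ·t·t = 76.
For AᵀWv: Σwᵢ·t·v = -32.
a = (-32)/76 = -0.421053.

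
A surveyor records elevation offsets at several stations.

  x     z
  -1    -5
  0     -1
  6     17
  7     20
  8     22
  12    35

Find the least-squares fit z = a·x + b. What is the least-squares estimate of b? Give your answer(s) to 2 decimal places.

Normal-equation sums: Σx·x = 294, Σx = 32, Σ1 = 6.
And Σx·z = 843, Σz = 88.
AᵀA·[a, b]ᵀ = Aᵀz becomes [[294, 32]; [32, 6]]·[a, b]ᵀ = [843, 88]ᵀ.
Determinant 294·6 − 32² = 740.
a = (843·6 − 32·88)/740 = 1121/370; b = (294·88 − 32·843)/740 = -276/185.

b = -1.49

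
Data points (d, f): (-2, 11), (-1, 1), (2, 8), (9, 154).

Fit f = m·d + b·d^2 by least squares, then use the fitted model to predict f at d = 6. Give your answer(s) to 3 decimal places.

f̂ = 67.118

The normal system AᵀA·[m, b]ᵀ = Aᵀf is [[90, 728]; [728, 6594]]·[m, b]ᵀ = [1379, 12551]ᵀ.
Determinant 90·6594 − 728² = 63476.
m = (1379·6594 − 728·12551)/63476 = -3143/4534; b = (90·12551 − 728·1379)/63476 = 8977/4534.
At d = 6: f̂ = (-3143/4534)·(6) + (8977/4534)·(36) = 152157/2267.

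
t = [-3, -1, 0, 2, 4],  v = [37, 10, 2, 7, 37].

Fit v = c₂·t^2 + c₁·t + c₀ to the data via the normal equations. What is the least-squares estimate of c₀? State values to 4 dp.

Normal-equation sums: Σt^2·t^2 = 354, Σt^2·t = 44, Σt^2 = 30, Σt·t = 30, Σt = 2, Σ1 = 5.
Right-hand side: Σt^2·v = 963, Σt·v = 41, Σv = 93.
MᵀM·[c₂, c₁, c₀]ᵀ = Mᵀv becomes [[354, 44, 30]; [44, 30, 2]; [30, 2, 5]]·[c₂, c₁, c₀]ᵀ = [963, 41, 93]ᵀ.
Row-reducing yields c₂ = 29261/10142, c₁ = -30747/10142, c₀ = 12687/5071.

c₀ = 2.5019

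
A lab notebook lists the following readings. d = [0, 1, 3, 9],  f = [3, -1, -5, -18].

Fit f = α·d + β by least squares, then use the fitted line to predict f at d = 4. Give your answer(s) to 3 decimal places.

f̂ = -6.938

MᵀM·[α, β]ᵀ = Mᵀf reads: 91·α + 13·β = -178;  13·α + 4·β = -21.
(Σd·d = 91, Σd = 13, Σ1 = 4, Σd·f = -178, Σf = -21.)
det = 91·4 − 13² = 195.
α = ((-178)·4 − 13·(-21))/195 = -439/195; β = (91·(-21) − 13·(-178))/195 = 31/15.
At d = 4: f̂ = (-439/195)·(4) + (31/15)·(1) = -451/65.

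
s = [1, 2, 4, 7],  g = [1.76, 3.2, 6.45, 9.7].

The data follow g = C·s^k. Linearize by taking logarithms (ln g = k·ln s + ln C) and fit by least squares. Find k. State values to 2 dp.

k = 0.89

With ln gᵢ as the transformed response and ln sᵢ as the regressor:
AᵀA = [[6.1888, 4.0254]; [4.0254, 4]], rhs = [7.8118, 5.8647]ᵀ  (here Σln s = 4.0254, Σ(ln s)² = 6.1888, Σln g = 5.8647, Σln s·ln g = 7.8118).
Δ = 6.1888·4 − (4.0254)² = 8.5519; k = (7.8118·4 − 4.0254·5.8647)/8.5519 = 0.89333, ln C = (6.1888·5.8647 − 4.0254·7.8118)/8.5519 = 0.56718.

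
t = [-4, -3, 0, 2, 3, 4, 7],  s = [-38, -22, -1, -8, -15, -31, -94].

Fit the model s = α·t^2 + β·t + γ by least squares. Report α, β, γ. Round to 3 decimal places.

α = -2.040, β = 0.980, γ = -1.100

XᵀX·[α, β, γ]ᵀ = Xᵀs reads: 3091·α + 351·β + 103·γ = -6075;  351·α + 103·β + 9·γ = -625;  103·α + 9·β + 7·γ = -209.
Inverting the 3×3 Gram matrix, [α, β, γ]ᵀ = [-68735/33693, 55037/56155, -185237/168465]ᵀ.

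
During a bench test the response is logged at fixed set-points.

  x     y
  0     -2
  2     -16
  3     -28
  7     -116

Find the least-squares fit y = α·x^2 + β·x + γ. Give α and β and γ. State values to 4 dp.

Normal-equation sums: Σx^2·x^2 = 2498, Σx^2·x = 378, Σx^2 = 62, Σx·x = 62, Σx = 12, Σ1 = 4.
Moment sums: Σx^2·y = -6000, Σx·y = -928, Σy = -162.
MᵀM·[α, β, γ]ᵀ = Mᵀy becomes [[2498, 378, 62]; [378, 62, 12]; [62, 12, 4]]·[α, β, γ]ᵀ = [-6000, -928, -162]ᵀ.
Solving the 3×3 system (Gaussian elimination) gives α = -2925/1549, β = -4733/1549, γ = -3198/1549.

α = -1.8883, β = -3.0555, γ = -2.0646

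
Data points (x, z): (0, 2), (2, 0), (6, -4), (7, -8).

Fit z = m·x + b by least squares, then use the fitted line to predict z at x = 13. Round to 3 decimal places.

ẑ = -14.504

With design matrix A, AᵀA = [[89, 15]; [15, 4]] and Aᵀz = [-80, -10]ᵀ.
Determinant 89·4 − 15² = 131.
m = ((-80)·4 − 15·(-10))/131 = -170/131; b = (89·(-10) − 15·(-80))/131 = 310/131.
At x = 13: ẑ = (-170/131)·(13) + (310/131)·(1) = -1900/131.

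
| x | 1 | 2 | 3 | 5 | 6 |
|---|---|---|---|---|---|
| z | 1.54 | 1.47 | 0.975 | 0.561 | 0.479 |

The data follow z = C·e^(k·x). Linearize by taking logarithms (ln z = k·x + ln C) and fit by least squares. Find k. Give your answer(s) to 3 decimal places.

Taking logs, ln z = k·x + ln C, so regress ln z on x.
XᵀX = [[75.0000, 17.0000]; [17.0000, 5]], rhs = [-6.1801, -0.5224]ᵀ  (here Σx = 17.0000, Σ(x)² = 75.0000, Σln z = -0.5224, Σx·ln z = -6.1801).
Slope k = (n·Σx·ln z − Σx·Σln z)/(n·Σ(x)² − (Σx)²) = (5·-6.1801 − 17.0000·-0.5224)/86.0000 = -0.25605; ln C = (Σln z − k·Σx)/n = 0.76611.

k = -0.256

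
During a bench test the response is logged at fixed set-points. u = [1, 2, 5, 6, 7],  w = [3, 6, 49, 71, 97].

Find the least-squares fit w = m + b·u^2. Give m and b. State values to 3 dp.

The normal equations are: 5·m + 115·b = 226;  115·m + 4339·b = 8561.
det = 5·4339 − 115² = 8470.
m = (226·4339 − 115·8561)/8470 = -3901/8470; b = (5·8561 − 115·226)/8470 = 3363/1694.

m = -0.461, b = 1.985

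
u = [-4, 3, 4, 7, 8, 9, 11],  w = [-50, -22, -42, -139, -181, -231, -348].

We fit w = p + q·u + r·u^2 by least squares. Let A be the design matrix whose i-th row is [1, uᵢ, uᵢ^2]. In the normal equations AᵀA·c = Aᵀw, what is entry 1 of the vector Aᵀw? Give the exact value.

-1013

Entry 1 ↔ basis 1, so (Aᵀw)_{1} = Σᵢ wᵢ = (1)·(-50) + (1)·(-22) + (1)·(-42) + (1)·(-139) + (1)·(-181) + (1)·(-231) + (1)·(-348) = -1013.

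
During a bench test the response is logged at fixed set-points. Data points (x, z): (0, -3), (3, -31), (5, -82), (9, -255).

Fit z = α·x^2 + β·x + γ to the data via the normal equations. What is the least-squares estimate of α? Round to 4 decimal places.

The normal equations are: 7267·α + 881·β + 115·γ = -22984;  881·α + 115·β + 17·γ = -2798;  115·α + 17·β + 4·γ = -371.
Row-reducing yields α = -31699/10308, β = -3619/10308, γ = -2445/859.

α = -3.0752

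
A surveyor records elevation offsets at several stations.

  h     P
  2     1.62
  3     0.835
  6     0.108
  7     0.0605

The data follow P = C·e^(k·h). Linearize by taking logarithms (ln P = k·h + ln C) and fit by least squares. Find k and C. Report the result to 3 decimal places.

Let Y = ln P. Fitting Y = k·h + ln C by least squares:
Sums: Σh = 18.0000, Σ(h)² = 98.0000, Σln P = -4.7286, Σh·ln P = -32.5656.
Normal system: [[98.0000, 18.0000]; [18.0000, 4]]·[k, ln C]ᵀ = [-32.5656, -4.7286]ᵀ.
Slope k = (n·Σh·ln P − Σh·Σln P)/(n·Σ(h)² − (Σh)²) = (4·-32.5656 − 18.0000·-4.7286)/68.0000 = -0.66393; ln C = (Σln P − k·Σh)/n = 1.80552, so C = exp(1.80552) = 6.08315.

k = -0.664, C = 6.083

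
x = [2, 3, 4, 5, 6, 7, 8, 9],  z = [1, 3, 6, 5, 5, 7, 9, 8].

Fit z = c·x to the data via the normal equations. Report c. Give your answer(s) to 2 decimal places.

Entries of MᵀM: Σx·x = 284.
Moment sums: Σx·z = 283.
MᵀM·[c]ᵀ = Mᵀz becomes [[284]]·[c]ᵀ = [283]ᵀ.
c = 283/284 = 0.996479.

c = 1.00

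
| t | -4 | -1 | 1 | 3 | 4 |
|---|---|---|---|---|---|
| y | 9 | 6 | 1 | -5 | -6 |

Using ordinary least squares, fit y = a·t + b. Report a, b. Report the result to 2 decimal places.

a = -2.01, b = 2.21

With design matrix X, XᵀX = [[43, 3]; [3, 5]] and Xᵀy = [-80, 5]ᵀ.
Determinant 43·5 − 3² = 206.
a = ((-80)·5 − 3·5)/206 = -415/206; b = (43·5 − 3·(-80))/206 = 455/206.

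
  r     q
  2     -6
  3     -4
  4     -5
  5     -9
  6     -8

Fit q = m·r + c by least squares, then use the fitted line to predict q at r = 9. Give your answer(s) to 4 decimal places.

q̂ = -10.9000

Setting ∂/∂m … = 0 gives: 90·m + 20·c = -137;  20·m + 5·c = -32.
Determinant 90·5 − 20² = 50.
m = ((-137)·5 − 20·(-32))/50 = -9/10; c = (90·(-32) − 20·(-137))/50 = -14/5.
At r = 9: q̂ = (-9/10)·(9) + (-14/5)·(1) = -109/10.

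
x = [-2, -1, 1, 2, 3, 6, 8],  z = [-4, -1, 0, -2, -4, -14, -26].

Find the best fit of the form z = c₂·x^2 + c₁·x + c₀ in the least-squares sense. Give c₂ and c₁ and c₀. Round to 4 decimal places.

c₂ = -0.4521, c₁ = 0.4570, c₀ = -0.7106

The normal system AᵀA·[c₂, c₁, c₀]ᵀ = Aᵀz is [[5507, 755, 119]; [755, 119, 17]; [119, 17, 7]]·[c₂, c₁, c₀]ᵀ = [-2229, -299, -51]ᵀ.
Solving the 3×3 system (Gaussian elimination) gives c₂ = -42403/93801, c₁ = 42865/93801, c₀ = -22219/31267.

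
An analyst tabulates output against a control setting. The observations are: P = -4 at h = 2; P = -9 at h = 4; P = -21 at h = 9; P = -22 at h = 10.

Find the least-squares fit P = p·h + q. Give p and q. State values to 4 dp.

XᵀX·[p, q]ᵀ = XᵀP reads: 201·p + 25·q = -453;  25·p + 4·q = -56.
Eliminating q: 4·(row 1) − 25·(row 2) gives 179·p = 4·(-453) − 25·(-56) = -412, so p = -412/179.
Then q = ((-56) − 25·(-412/179))/4 = 69/179.

p = -2.3017, q = 0.3855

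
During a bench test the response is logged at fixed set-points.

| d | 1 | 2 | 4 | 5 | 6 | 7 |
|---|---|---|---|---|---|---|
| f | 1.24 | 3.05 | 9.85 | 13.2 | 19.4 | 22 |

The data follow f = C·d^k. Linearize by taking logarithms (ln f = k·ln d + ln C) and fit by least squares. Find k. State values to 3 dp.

k = 1.522

Let Y = ln f. Fitting Y = k·ln d + ln C by least squares:
Sums: Σln d = 7.4265, Σ(ln d)² = 11.9895, Σln f = 12.2543, Σln d·ln f = 19.4247.
Normal system: [[11.9895, 7.4265]; [7.4265, 6]]·[k, ln C]ᵀ = [19.4247, 12.2543]ᵀ.
Slope k = (n·Σln d·ln f − Σln d·Σln f)/(n·Σ(ln d)² − (Σln d)²) = (6·19.4247 − 7.4265·12.2543)/16.7835 = 1.52182; ln C = (Σln f − k·Σln d)/n = 0.15873.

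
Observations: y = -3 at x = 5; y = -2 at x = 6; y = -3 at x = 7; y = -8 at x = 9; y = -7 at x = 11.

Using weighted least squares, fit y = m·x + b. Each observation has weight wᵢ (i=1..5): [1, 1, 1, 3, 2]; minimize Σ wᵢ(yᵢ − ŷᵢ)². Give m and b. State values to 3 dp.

m = -0.967, b = 2.347

The normal system MᵀWM·[m, b]ᵀ = MᵀWy is [[595, 67]; [67, 8]]·[m, b]ᵀ = [-418, -46]ᵀ.
Eliminating b: 8·(row 1) − 67·(row 2) gives 271·m = 8·(-418) − 67·(-46) = -262, so m = -262/271.
Then b = ((-46) − 67·(-262/271))/8 = 636/271.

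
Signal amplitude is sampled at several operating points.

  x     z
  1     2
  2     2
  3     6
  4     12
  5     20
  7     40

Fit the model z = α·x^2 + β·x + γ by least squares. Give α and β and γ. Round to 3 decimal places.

Normal-equation sums: Σx^2·x^2 = 3380, Σx^2·x = 568, Σx^2 = 104, Σx·x = 104, Σx = 22, Σ1 = 6.
For Aᵀz: Σx^2·z = 2716, Σx·z = 452, Σz = 82.
Row-reducing yields α = 1, β = -53/35, γ = 66/35.

α = 1.000, β = -1.514, γ = 1.886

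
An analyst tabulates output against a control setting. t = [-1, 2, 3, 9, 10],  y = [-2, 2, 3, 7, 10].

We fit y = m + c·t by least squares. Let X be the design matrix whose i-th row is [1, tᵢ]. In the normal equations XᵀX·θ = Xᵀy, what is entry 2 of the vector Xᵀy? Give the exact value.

Entry 2 ↔ basis t, so (Xᵀy)_{2} = Σᵢ (t)·yᵢ = (-1)·(-2) + (2)·(2) + (3)·(3) + (9)·(7) + (10)·(10) = 178.

178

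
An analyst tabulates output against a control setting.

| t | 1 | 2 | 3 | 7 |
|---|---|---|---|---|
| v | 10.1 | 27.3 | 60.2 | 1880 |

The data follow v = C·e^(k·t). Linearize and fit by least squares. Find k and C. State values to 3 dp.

k = 0.863, C = 4.521

Let Y = ln v. Fitting Y = k·t + ln C by least squares:
AᵀA = [[63.0000, 13.0000]; [13.0000, 4]], rhs = [73.9925, 17.2561]ᵀ  (here Σt = 13.0000, Σ(t)² = 63.0000, Σln v = 17.2561, Σt·ln v = 73.9925).
Slope k = (n·Σt·ln v − Σt·Σln v)/(n·Σ(t)² − (Σt)²) = (4·73.9925 − 13.0000·17.2561)/83.0000 = 0.86314; ln C = (Σln v − k·Σt)/n = 1.50883, so C = exp(1.50883) = 4.52144.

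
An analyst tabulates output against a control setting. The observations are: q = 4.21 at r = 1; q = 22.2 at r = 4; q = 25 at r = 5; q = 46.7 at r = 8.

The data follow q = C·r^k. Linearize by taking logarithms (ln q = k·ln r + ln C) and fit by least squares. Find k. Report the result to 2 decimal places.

Linearized form: ln q = k·ln r + ln C. From the 4 transformed points,
AᵀA = [[8.8362, 5.0752]; [5.0752, 4]], rhs = [17.4711, 11.6002]ᵀ  (here Σln r = 5.0752, Σ(ln r)² = 8.8362, Σln q = 11.6002, Σln r·ln q = 17.4711).
Slope k = (n·Σln r·ln q − Σln r·Σln q)/(n·Σ(ln r)² − (Σln r)²) = (4·17.4711 − 5.0752·11.6002)/9.5873 = 1.14853; ln C = (Σln q − k·Σln r)/n = 1.44279.

k = 1.15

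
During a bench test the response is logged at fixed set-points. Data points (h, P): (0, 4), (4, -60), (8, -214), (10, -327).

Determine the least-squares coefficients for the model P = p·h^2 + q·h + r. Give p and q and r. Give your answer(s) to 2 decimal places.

p = -2.87, q = -4.39, r = 3.86

Compute the Gram sums: Σh^2·h^2 = 14352, Σh^2·h = 1576, Σh^2 = 180, Σh·h = 180, Σh = 22, Σ1 = 4.
Right-hand side: Σh^2·P = -47356, Σh·P = -5222, ΣP = -597.
MᵀM·[p, q, r]ᵀ = MᵀP becomes [[14352, 1576, 180]; [1576, 180, 22]; [180, 22, 4]]·[p, q, r]ᵀ = [-47356, -5222, -597]ᵀ.
Row-reducing yields p = -4563/1592, q = -3493/796, r = 769/199.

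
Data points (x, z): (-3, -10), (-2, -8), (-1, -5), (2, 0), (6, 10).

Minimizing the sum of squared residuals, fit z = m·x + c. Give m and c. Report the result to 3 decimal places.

Setting ∂/∂m … = 0 gives: 54·m + 2·c = 111;  2·m + 5·c = -13.
Eliminating c: 5·(row 1) − 2·(row 2) gives 266·m = 5·111 − 2·(-13) = 581, so m = 83/38.
Then c = ((-13) − 2·(83/38))/5 = -66/19.

m = 2.184, c = -3.474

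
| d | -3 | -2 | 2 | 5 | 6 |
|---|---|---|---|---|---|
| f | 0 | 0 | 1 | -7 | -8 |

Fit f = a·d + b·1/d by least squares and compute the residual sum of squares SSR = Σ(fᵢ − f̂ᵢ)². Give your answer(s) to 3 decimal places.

SSR = 5.453

From the data, Σd·d = 78, Σd·1/d = 5, Σ1/d·1/d = 611/900.
Right-hand side: Σd·f = -81, Σ1/d·f = -67/30.
MᵀM·[a, b]ᵀ = Mᵀf becomes [[78, 5]; [5, 611/900]]·[a, b]ᵀ = [-81, -67/30]ᵀ.
det = 78·(611/900) − 5² = 4193/150.
a = ((-81)·(611/900) − 5·(-67/30))/(4193/150) = -13147/8386; b = (78·(-67/30) − 5·(-81))/(4193/150) = 34620/4193.
Residuals: -16361/8386, 4163/4193, 30/4193, -6815/8386, 127/4193; SSR = 45733/8386.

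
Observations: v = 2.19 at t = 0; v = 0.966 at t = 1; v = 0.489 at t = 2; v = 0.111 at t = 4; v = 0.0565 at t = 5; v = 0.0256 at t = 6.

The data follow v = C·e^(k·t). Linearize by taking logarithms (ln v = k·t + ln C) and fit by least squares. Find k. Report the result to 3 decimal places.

Let Y = ln v. Fitting Y = k·t + ln C by least squares:
Sums: Σt = 18.0000, Σ(t)² = 82.0000, Σln v = -8.7030, Σt·ln v = -46.6168.
Normal system: [[82.0000, 18.0000]; [18.0000, 6]]·[k, ln C]ᵀ = [-46.6168, -8.7030]ᵀ.
Solving (det = 168.0000): k = -0.73242, ln C = 0.74677.

k = -0.732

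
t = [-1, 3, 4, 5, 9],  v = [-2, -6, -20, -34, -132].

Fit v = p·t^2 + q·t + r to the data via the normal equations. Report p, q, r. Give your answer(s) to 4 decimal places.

p = -1.9297, q = 2.3991, r = 2.5475

Normal-equation sums: Σt^2·t^2 = 7524, Σt^2·t = 944, Σt^2 = 132, Σt·t = 132, Σt = 20, Σ1 = 5.
Moment sums: Σt^2·v = -11918, Σt·v = -1454, Σv = -194.
Normal equations: [[7524, 944, 132]; [944, 132, 20]; [132, 20, 5]]·[p, q, r]ᵀ = [-11918, -1454, -194]ᵀ.
Row-reducing yields p = -3431/1778, q = 55453/23114, r = 4206/1651.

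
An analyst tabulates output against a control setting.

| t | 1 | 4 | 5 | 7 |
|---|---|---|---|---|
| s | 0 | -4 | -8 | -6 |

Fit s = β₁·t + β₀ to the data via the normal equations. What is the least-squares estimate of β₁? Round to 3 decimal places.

Entries of XᵀX: Σt·t = 91, Σt = 17, Σ1 = 4.
Moment sums: Σt·s = -98, Σs = -18.
Normal equations: [[91, 17]; [17, 4]]·[β₁, β₀]ᵀ = [-98, -18]ᵀ.
Determinant 91·4 − 17² = 75.
β₁ = ((-98)·4 − 17·(-18))/75 = -86/75; β₀ = (91·(-18) − 17·(-98))/75 = 28/75.

β₁ = -1.147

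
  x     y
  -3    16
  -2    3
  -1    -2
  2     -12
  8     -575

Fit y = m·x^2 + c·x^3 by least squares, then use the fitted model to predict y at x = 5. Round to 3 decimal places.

ŷ = -151.312

From the data, Σx^2·x^2 = 4210, Σx^2·x^3 = 32524, Σx^3·x^3 = 263002.
For Mᵀy: Σx^2·y = -36694, Σx^3·y = -294950.
MᵀM·[m, c]ᵀ = Mᵀy becomes [[4210, 32524]; [32524, 263002]]·[m, c]ᵀ = [-36694, -294950]ᵀ.
Eliminating c: 263002·(row 1) − 32524·(row 2) gives 49427844·m = 263002·(-36694) − 32524·(-294950) = -57641588, so m = -14410397/12356961.
Then c = ((-294950) − 32524·(-14410397/12356961))/263002 = -12075961/12356961.
At x = 5: ŷ = (-14410397/12356961)·(25) + (-12075961/12356961)·(125) = -1869755050/12356961.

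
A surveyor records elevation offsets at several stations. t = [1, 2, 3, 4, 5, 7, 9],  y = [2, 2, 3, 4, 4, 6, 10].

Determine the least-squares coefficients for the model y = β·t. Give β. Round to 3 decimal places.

β = 0.989

Entries of AᵀA: Σt·t = 185.
And Σt·y = 183.
Normal equations: [[185]]·[β]ᵀ = [183]ᵀ.
Hence β = 183 / 185 ≈ 0.989189.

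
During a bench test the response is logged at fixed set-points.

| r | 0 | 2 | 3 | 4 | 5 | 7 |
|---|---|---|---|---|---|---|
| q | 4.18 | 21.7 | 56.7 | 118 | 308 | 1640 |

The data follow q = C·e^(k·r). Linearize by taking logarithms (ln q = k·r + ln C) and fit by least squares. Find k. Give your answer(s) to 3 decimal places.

k = 0.856

Taking logs, ln q = k·r + ln C, so regress ln q on r.
Over the data: Σr = 21.0000, Σ(r)² = 103.0000, Σln q = 26.4486, Σr·ln q = 117.8183.
Normal system: [[103.0000, 21.0000]; [21.0000, 6]]·[k, ln C]ᵀ = [117.8183, 26.4486]ᵀ.
Solving (det = 177.0000): k = 0.85587, ln C = 1.41257.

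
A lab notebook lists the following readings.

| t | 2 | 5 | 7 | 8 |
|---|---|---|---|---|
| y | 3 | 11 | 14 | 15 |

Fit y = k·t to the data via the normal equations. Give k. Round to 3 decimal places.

k = 1.965

With design matrix X, XᵀX = [[142]] and Xᵀy = [279]ᵀ.
Hence k = 279 / 142 ≈ 1.96479.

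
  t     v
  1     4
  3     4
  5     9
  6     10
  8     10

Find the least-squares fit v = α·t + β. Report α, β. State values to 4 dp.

α = 1.0548, β = 2.5479

From the data, Σt·t = 135, Σt = 23, Σ1 = 5.
For Xᵀv: Σt·v = 201, Σv = 37.
So XᵀX·[α, β]ᵀ = Xᵀv: [[135, 23]; [23, 5]]·[α, β]ᵀ = [201, 37]ᵀ.
det = 135·5 − 23² = 146.
α = (201·5 − 23·37)/146 = 77/73; β = (135·37 − 23·201)/146 = 186/73.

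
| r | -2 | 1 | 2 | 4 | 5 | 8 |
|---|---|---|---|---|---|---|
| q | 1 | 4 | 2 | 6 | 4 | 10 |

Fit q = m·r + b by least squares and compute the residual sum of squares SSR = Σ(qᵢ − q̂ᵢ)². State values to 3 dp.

SSR = 11.483

Setting ∂/∂m … = 0 gives: 114·m + 18·b = 130;  18·m + 6·b = 27.
Eliminating b: 6·(row 1) − 18·(row 2) gives 360·m = 6·130 − 18·27 = 294, so m = 49/60.
Then b = (27 − 18·(49/60))/6 = 41/20.
Residuals: 7/12, 17/15, -101/60, 41/60, -32/15, 17/12; SSR = 689/60.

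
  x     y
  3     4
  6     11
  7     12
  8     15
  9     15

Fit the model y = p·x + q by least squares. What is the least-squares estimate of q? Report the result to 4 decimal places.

The normal system AᵀA·[p, q]ᵀ = Aᵀy is [[239, 33]; [33, 5]]·[p, q]ᵀ = [417, 57]ᵀ.
det = 239·5 − 33² = 106.
p = (417·5 − 33·57)/106 = 102/53; q = (239·57 − 33·417)/106 = -69/53.

q = -1.3019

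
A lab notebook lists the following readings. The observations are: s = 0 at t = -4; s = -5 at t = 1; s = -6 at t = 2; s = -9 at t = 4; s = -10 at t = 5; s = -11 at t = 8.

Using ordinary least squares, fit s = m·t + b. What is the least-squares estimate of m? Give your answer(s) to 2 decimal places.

Setting ∂/∂m … = 0 gives: 126·m + 16·b = -191;  16·m + 6·b = -41.
(Σt·t = 126, Σt = 16, Σ1 = 6, Σt·s = -191, Σs = -41.)
det = 126·6 − 16² = 500.
m = ((-191)·6 − 16·(-41))/500 = -49/50; b = (126·(-41) − 16·(-191))/500 = -211/50.

m = -0.98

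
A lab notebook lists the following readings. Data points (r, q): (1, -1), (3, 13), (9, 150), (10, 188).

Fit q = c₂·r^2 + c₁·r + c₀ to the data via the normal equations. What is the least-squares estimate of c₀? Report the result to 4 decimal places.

c₀ = -1.5404

Setting ∂/∂c₂ … = 0 gives: 16643·c₂ + 1757·c₁ + 191·c₀ = 31066;  1757·c₂ + 191·c₁ + 23·c₀ = 3268;  191·c₂ + 23·c₁ + 4·c₀ = 350.
Row-reducing yields c₂ = 2161/1068, c₁ = -7037/5340, c₀ = -1371/890.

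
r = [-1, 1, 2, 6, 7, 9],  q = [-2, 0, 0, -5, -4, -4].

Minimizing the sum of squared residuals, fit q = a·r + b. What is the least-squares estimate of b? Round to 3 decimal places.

Forming AᵀA = [[172, 24]; [24, 6]] and Aᵀq = [-92, -15]ᵀ gives AᵀA·[a, b]ᵀ = Aᵀq.
det = 172·6 − 24² = 456.
a = ((-92)·6 − 24·(-15))/456 = -8/19; b = (172·(-15) − 24·(-92))/456 = -31/38.

b = -0.816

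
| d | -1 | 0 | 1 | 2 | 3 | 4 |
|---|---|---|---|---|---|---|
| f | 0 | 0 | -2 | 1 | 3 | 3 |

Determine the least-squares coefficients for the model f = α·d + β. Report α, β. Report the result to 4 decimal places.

Setting ∂/∂α … = 0 gives: 31·α + 9·β = 21;  9·α + 6·β = 5.
(Σd·d = 31, Σd = 9, Σ1 = 6, Σd·f = 21, Σf = 5.)
det = 31·6 − 9² = 105.
α = (21·6 − 9·5)/105 = 27/35; β = (31·5 − 9·21)/105 = -34/105.

α = 0.7714, β = -0.3238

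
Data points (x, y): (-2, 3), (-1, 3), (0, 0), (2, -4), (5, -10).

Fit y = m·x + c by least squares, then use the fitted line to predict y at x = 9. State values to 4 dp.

Sums needed: Σx·x = 34, Σx = 4, Σ1 = 5.
And Σx·y = -67, Σy = -8.
So MᵀM·[m, c]ᵀ = Mᵀy: [[34, 4]; [4, 5]]·[m, c]ᵀ = [-67, -8]ᵀ.
Eliminating c: 5·(row 1) − 4·(row 2) gives 154·m = 5·(-67) − 4·(-8) = -303, so m = -303/154.
Then c = ((-8) − 4·(-303/154))/5 = -2/77.
At x = 9: ŷ = (-303/154)·(9) + (-2/77)·(1) = -2731/154.

ŷ = -17.7338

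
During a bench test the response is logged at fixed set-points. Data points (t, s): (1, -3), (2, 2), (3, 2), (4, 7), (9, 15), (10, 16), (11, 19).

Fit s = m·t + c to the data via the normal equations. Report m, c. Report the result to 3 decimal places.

m = 2.007, c = -3.182

Compute the Gram sums: Σt·t = 332, Σt = 40, Σ1 = 7.
Moment sums: Σt·s = 539, Σs = 58.
AᵀA·[m, c]ᵀ = Aᵀs becomes [[332, 40]; [40, 7]]·[m, c]ᵀ = [539, 58]ᵀ.
Eliminating c: 7·(row 1) − 40·(row 2) gives 724·m = 7·539 − 40·58 = 1453, so m = 1453/724.
Then c = (58 − 40·(1453/724))/7 = -576/181.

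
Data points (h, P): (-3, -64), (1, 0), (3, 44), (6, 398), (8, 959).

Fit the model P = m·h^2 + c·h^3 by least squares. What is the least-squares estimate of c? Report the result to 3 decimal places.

The normal equations are: 5555·m + 40545·c = 75524;  40545·m + 310259·c = 579892.
Determinant 5555·310259 − 40545² = 79591720.
m = (75524·310259 − 40545·579892)/79591720 = -9965053/9948965; c = (5555·579892 − 40545·75524)/79591720 = 3979487/1989793.

c = 2.000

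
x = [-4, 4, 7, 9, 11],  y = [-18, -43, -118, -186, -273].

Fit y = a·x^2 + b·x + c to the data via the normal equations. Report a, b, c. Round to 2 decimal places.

Entries of AᵀA: Σx^2·x^2 = 24115, Σx^2·x = 2403, Σx^2 = 283, Σx·x = 283, Σx = 27, Σ1 = 5.
Right-hand side: Σx^2·y = -54857, Σx·y = -5603, Σy = -638.
So AᵀA·[a, b, c]ᵀ = Aᵀy: [[24115, 2403, 283]; [2403, 283, 27]; [283, 27, 5]]·[a, b, c]ᵀ = [-54857, -5603, -638]ᵀ.
Solving the 3×3 system (Gaussian elimination) gives a = -855419/432076, b = -1341203/432076, c = 263157/216038.

a = -1.98, b = -3.10, c = 1.22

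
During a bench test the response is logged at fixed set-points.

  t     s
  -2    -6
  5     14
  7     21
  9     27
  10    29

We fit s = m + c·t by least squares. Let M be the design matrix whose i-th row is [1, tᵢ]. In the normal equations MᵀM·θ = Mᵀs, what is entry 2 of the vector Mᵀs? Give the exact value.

762

Entry 2 ↔ basis t, so (Mᵀs)_{2} = Σᵢ (t)·sᵢ = (-2)·(-6) + (5)·(14) + (7)·(21) + (9)·(27) + (10)·(29) = 762.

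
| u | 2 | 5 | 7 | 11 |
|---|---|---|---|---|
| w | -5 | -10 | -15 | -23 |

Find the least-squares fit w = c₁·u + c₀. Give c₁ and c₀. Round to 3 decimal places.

The normal equations are: 199·c₁ + 25·c₀ = -418;  25·c₁ + 4·c₀ = -53.
(Σu·u = 199, Σu = 25, Σ1 = 4, Σu·w = -418, Σw = -53.)
Eliminating c₀: 4·(row 1) − 25·(row 2) gives 171·c₁ = 4·(-418) − 25·(-53) = -347, so c₁ = -347/171.
Then c₀ = ((-53) − 25·(-347/171))/4 = -97/171.

c₁ = -2.029, c₀ = -0.567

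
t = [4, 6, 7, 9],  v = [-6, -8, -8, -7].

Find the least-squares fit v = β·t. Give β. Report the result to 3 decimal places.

XᵀX·[β]ᵀ = Xᵀv reads: 182·β = -191.
Hence β = -191 / 182 ≈ -1.04945.

β = -1.049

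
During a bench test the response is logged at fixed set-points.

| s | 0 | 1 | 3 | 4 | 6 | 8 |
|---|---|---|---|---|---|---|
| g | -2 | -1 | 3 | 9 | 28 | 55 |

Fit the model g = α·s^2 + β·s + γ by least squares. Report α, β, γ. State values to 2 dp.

α = 1.09, β = -1.70, γ = -1.41

Compute the Gram sums: Σs^2·s^2 = 5730, Σs^2·s = 820, Σs^2 = 126, Σs·s = 126, Σs = 22, Σ1 = 6.
Moment sums: Σs^2·g = 4698, Σs·g = 652, Σg = 92.
So XᵀX·[α, β, γ]ᵀ = Xᵀg: [[5730, 820, 126]; [820, 126, 22]; [126, 22, 6]]·[α, β, γ]ᵀ = [4698, 652, 92]ᵀ.
Solving the 3×3 system (Gaussian elimination) gives α = 9556/8733, β = -4949/2911, γ = -12331/8733.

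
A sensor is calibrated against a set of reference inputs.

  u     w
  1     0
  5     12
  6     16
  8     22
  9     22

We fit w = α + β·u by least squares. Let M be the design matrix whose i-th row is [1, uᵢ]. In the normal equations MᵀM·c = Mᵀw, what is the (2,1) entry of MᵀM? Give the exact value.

29

Row 2 ↔ basis u, column 1 ↔ basis 1, so (MᵀM)_{2,1} = Σᵢ u = (1)·(1) + (5)·(1) + (6)·(1) + (8)·(1) + (9)·(1) = 29.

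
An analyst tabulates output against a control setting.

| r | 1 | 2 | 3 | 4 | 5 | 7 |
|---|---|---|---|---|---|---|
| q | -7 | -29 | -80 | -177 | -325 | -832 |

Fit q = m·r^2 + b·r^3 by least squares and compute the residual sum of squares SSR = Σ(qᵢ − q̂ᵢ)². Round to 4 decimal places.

SSR = 6.5981

Normal-equation sums: Σr^2·r^2 = 3380, Σr^2·r^3 = 21232, Σr^3·r^3 = 138164.
For Aᵀq: Σr^2·q = -52568, Σr^3·q = -339728.
So AᵀA·[m, b]ᵀ = Aᵀq: [[3380, 21232]; [21232, 138164]]·[m, b]ᵀ = [-52568, -339728]ᵀ.
det = 3380·138164 − 21232² = 16196496.
m = ((-52568)·138164 − 21232·(-339728))/16196496 = -3118766/1012281; b = (3380·(-339728) − 21232·(-52568))/16196496 = -2009804/1012281.
Residuals: -1957397/1012281, -267551/337427, 450374/337427, -646025/1012281, 67775/337427, -35486/1012281; SSR = 6679108/1012281.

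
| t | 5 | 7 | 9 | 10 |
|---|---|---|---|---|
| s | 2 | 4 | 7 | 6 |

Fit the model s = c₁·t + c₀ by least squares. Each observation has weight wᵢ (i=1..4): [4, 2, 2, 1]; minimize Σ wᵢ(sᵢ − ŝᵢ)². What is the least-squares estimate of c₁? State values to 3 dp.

c₁ = 1.034

The normal equations are: 460·c₁ + 62·c₀ = 282;  62·c₁ + 9·c₀ = 36.
Determinant 460·9 − 62² = 296.
c₁ = (282·9 − 62·36)/296 = 153/148; c₀ = (460·36 − 62·282)/296 = -231/74.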